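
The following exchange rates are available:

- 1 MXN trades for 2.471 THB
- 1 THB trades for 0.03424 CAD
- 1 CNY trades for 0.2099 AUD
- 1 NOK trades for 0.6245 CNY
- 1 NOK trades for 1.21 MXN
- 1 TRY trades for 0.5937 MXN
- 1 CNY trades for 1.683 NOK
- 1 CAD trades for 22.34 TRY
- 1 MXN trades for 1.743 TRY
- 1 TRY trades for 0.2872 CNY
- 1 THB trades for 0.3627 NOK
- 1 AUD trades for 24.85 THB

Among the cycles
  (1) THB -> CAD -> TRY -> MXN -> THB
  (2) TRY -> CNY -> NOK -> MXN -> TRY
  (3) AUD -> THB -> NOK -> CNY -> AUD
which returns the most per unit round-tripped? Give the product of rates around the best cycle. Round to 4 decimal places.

1.1815

(1) 0.03424 × 22.34 × 0.5937 × 2.471 = 1.12217
(2) 0.2872 × 1.683 × 1.21 × 1.743 = 1.01942
(3) 24.85 × 0.3627 × 0.6245 × 0.2099 = 1.18146
Highest is cycle (3) at 1.1815 (>1, arbitrage).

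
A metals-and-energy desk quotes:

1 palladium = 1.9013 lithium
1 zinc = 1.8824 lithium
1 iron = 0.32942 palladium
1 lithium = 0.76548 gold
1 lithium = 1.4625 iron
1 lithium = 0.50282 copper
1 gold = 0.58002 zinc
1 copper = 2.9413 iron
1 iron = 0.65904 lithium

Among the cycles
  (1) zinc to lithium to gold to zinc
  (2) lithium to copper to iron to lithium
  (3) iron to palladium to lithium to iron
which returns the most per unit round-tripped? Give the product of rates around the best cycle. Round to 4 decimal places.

(1) 1.8824 × 0.76548 × 0.58002 = 0.83577
(2) 0.50282 × 2.9413 × 0.65904 = 0.97468
(3) 0.32942 × 1.9013 × 1.4625 = 0.91600
Highest is cycle (2) at 0.9747 (≤1, no arbitrage).

0.9747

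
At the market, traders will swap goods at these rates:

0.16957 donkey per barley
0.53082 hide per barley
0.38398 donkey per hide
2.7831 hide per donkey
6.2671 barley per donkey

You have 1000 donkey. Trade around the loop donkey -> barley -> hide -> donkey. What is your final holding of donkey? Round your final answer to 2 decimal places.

1000 donkey × 6.2671 = 6267.1 barley
6267.1 barley × 0.53082 = 3326.702022 hide
3326.702022 hide × 0.38398 = 1277.38704240756 donkey

1277.39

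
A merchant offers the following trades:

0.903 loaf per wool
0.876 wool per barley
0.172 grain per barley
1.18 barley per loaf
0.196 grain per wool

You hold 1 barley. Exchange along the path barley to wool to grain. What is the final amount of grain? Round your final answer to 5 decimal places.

1 barley × 0.876 = 0.876 wool
0.876 wool × 0.196 = 0.171696 grain

0.17170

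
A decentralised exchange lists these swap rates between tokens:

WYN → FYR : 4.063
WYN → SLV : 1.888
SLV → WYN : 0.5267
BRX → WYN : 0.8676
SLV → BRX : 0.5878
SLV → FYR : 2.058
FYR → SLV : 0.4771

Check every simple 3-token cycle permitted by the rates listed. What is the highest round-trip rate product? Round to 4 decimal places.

SLV→WYN→FYR→SLV: 0.5267 × 4.063 × 0.4771 = 1.02099
SLV→BRX→WYN→SLV: 0.5878 × 0.8676 × 1.888 = 0.96283
Maximum is SLV→WYN→FYR→SLV at 1.0210; arbitrage exists.

1.0210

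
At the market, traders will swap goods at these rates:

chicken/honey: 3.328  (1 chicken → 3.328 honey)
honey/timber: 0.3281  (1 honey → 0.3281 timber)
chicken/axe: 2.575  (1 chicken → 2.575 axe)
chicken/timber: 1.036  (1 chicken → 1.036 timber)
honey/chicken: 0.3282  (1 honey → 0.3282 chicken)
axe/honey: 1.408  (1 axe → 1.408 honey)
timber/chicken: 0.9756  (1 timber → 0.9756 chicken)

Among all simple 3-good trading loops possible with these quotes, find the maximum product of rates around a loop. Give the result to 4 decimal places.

chicken→axe→honey→chicken: 2.575 × 1.408 × 0.3282 = 1.18992
chicken→honey→timber→chicken: 3.328 × 0.3281 × 0.9756 = 1.06527
Maximum is chicken→axe→honey→chicken at 1.1899; arbitrage exists.

1.1899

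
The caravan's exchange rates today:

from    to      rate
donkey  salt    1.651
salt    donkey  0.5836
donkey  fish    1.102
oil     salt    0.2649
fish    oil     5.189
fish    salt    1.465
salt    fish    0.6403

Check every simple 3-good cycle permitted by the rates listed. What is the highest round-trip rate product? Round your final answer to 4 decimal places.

salt→donkey→fish→salt: 0.5836 × 1.102 × 1.465 = 0.94218
salt→fish→oil→salt: 0.6403 × 5.189 × 0.2649 = 0.88013
Maximum is salt→donkey→fish→salt at 0.9422; no arbitrage — every cycle loses value.

0.9422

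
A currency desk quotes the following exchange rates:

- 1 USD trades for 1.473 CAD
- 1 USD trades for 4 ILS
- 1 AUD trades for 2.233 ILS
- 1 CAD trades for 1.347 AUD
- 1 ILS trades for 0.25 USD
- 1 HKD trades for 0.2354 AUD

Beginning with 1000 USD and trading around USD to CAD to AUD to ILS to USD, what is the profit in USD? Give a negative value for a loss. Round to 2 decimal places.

1000 USD × 1.473 = 1473 CAD
1473 CAD × 1.347 = 1984.131 AUD
1984.131 AUD × 2.233 = 4430.564523 ILS
4430.564523 ILS × 0.25 = 1107.64113075 USD
Net change: 1107.64113075 − 1000 = 107.64113075 USD

107.64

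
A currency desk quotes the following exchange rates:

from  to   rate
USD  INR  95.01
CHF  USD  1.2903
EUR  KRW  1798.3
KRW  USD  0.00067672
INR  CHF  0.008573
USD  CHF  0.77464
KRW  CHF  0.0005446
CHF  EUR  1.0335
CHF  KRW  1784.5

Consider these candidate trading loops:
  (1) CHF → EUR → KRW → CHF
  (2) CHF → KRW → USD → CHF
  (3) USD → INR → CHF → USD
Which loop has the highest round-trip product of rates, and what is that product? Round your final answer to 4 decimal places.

1.0510

(1) 1.0335 × 1798.3 × 0.0005446 = 1.01216
(2) 1784.5 × 0.00067672 × 0.77464 = 0.93546
(3) 95.01 × 0.008573 × 1.2903 = 1.05098
Highest is cycle (3) at 1.0510 (>1, arbitrage).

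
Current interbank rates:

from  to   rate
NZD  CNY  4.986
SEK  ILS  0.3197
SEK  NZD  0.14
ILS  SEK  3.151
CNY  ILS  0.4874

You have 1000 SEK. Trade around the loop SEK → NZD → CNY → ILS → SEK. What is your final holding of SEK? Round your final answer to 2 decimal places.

1072.05

1000 SEK × 0.14 = 140 NZD
140 NZD × 4.986 = 698.04 CNY
698.04 CNY × 0.4874 = 340.224696 ILS
340.224696 ILS × 3.151 = 1072.048017096 SEK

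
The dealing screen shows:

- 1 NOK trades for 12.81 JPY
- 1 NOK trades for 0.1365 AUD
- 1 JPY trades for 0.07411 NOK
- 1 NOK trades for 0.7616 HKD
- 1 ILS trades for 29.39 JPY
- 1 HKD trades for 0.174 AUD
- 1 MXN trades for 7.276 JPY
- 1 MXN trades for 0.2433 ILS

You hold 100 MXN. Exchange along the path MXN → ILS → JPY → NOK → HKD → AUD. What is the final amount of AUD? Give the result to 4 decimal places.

7.0225

100 MXN × 0.2433 = 24.33 ILS
24.33 ILS × 29.39 = 715.0587 JPY
715.0587 JPY × 0.07411 = 52.993000257 NOK
52.993000257 NOK × 0.7616 = 40.3594689957312 HKD
40.3594689957312 HKD × 0.174 = 7.0225476052572288 AUD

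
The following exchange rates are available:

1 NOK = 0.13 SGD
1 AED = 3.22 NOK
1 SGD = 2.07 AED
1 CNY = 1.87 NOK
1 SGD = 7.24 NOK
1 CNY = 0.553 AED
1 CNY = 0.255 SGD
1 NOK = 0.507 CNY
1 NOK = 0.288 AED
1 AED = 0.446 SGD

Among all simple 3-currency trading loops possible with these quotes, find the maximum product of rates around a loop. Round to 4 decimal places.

0.9360

SGD→NOK→CNY→SGD: 7.24 × 0.507 × 0.255 = 0.93602
SGD→NOK→AED→SGD: 7.24 × 0.288 × 0.446 = 0.92996
CNY→AED→NOK→CNY: 0.553 × 3.22 × 0.507 = 0.90279
SGD→AED→NOK→SGD: 2.07 × 3.22 × 0.13 = 0.86650
Maximum is SGD→NOK→CNY→SGD at 0.9360; no arbitrage — every cycle loses value.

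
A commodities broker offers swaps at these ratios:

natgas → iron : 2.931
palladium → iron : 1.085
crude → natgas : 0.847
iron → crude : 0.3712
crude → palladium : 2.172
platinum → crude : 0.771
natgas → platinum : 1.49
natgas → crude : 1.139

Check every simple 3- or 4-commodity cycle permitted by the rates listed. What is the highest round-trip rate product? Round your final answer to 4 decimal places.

natgas→platinum→crude→natgas: 1.49 × 0.771 × 0.847 = 0.97303
natgas→iron→crude→natgas: 2.931 × 0.3712 × 0.847 = 0.92153
palladium→iron→crude→palladium: 1.085 × 0.3712 × 2.172 = 0.87478
Maximum is natgas→platinum→crude→natgas at 0.9730; no arbitrage — every cycle loses value.

0.9730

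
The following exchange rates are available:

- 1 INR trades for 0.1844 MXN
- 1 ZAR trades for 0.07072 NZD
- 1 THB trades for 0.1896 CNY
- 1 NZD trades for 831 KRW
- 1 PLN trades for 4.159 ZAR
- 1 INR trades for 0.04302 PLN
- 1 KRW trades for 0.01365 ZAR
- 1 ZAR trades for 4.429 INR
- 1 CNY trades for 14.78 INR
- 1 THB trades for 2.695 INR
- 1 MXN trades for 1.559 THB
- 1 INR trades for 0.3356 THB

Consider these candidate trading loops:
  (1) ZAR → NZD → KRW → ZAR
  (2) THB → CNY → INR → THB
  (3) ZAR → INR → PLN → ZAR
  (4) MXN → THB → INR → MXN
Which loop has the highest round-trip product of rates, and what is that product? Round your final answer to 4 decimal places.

0.9404

(1) 0.07072 × 831 × 0.01365 = 0.80219
(2) 0.1896 × 14.78 × 0.3356 = 0.94045
(3) 4.429 × 0.04302 × 4.159 = 0.79244
(4) 1.559 × 2.695 × 0.1844 = 0.77476
Highest is cycle (2) at 0.9404 (≤1, no arbitrage).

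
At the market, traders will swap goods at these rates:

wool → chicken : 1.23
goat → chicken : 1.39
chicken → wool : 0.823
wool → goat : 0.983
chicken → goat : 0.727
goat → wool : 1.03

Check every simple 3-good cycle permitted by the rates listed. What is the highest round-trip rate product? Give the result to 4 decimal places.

1.1245

wool→goat→chicken→wool: 0.983 × 1.39 × 0.823 = 1.12452
wool→chicken→goat→wool: 1.23 × 0.727 × 1.03 = 0.92104
Maximum is wool→goat→chicken→wool at 1.1245; arbitrage exists.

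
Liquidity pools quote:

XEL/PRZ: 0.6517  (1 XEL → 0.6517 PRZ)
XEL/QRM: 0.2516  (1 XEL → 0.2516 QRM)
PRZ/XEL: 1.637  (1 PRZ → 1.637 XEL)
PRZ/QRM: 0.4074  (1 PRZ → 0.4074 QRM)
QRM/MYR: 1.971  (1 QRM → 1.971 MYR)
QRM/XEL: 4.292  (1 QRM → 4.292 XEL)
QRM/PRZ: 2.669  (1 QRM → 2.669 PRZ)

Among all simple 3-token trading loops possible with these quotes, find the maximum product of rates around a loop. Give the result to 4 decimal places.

1.1395

PRZ→QRM→XEL→PRZ: 0.4074 × 4.292 × 0.6517 = 1.13954
PRZ→XEL→QRM→PRZ: 1.637 × 0.2516 × 2.669 = 1.09928
Maximum is PRZ→QRM→XEL→PRZ at 1.1395; arbitrage exists.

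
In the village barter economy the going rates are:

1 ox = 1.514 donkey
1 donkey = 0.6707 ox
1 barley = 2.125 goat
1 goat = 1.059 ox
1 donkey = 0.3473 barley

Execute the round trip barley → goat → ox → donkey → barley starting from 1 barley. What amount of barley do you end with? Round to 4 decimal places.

1.1833

1 barley × 2.125 = 2.125 goat
2.125 goat × 1.059 = 2.250375 ox
2.250375 ox × 1.514 = 3.40706775 donkey
3.40706775 donkey × 0.3473 = 1.183274629575 barley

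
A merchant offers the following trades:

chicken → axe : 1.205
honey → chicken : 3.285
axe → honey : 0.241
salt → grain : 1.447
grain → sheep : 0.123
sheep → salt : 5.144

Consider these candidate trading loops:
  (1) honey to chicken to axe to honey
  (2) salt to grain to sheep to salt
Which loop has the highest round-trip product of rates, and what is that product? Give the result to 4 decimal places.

(1) 3.285 × 1.205 × 0.241 = 0.95398
(2) 1.447 × 0.123 × 5.144 = 0.91553
Highest is cycle (1) at 0.9540 (≤1, no arbitrage).

0.9540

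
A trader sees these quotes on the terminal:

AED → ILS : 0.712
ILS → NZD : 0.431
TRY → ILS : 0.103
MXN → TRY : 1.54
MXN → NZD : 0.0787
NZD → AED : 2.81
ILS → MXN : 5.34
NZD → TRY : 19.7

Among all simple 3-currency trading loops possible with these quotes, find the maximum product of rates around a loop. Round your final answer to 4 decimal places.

0.8745

TRY→ILS→NZD→TRY: 0.103 × 0.431 × 19.7 = 0.87454
AED→ILS→NZD→AED: 0.712 × 0.431 × 2.81 = 0.86231
TRY→ILS→MXN→TRY: 0.103 × 5.34 × 1.54 = 0.84703
Maximum is TRY→ILS→NZD→TRY at 0.8745; no arbitrage — every cycle loses value.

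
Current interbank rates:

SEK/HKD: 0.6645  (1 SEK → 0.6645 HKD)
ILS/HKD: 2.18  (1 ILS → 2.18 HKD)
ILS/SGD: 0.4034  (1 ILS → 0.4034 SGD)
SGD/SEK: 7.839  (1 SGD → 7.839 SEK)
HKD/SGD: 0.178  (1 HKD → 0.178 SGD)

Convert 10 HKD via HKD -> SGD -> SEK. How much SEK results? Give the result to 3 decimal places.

10 HKD × 0.178 = 1.78 SGD
1.78 SGD × 7.839 = 13.95342 SEK

13.953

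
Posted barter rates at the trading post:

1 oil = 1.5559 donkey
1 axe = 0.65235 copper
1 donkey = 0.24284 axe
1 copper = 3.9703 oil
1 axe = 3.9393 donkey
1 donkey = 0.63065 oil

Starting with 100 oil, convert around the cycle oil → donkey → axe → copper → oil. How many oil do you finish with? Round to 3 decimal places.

97.860

100 oil × 1.5559 = 155.59 donkey
155.59 donkey × 0.24284 = 37.7834756 axe
37.7834756 axe × 0.65235 = 24.64805030766 copper
24.64805030766 copper × 3.9703 = 97.860154136502498 oil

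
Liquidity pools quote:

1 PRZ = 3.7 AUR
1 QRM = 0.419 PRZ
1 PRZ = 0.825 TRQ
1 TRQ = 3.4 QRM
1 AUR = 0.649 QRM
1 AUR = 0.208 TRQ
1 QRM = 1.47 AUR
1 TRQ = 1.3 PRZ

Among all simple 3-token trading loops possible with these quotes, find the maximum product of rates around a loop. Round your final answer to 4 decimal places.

1.1753

TRQ→QRM→PRZ→TRQ: 3.4 × 0.419 × 0.825 = 1.17530
TRQ→QRM→AUR→TRQ: 3.4 × 1.47 × 0.208 = 1.03958
AUR→QRM→PRZ→AUR: 0.649 × 0.419 × 3.7 = 1.00614
TRQ→PRZ→AUR→TRQ: 1.3 × 3.7 × 0.208 = 1.00048
Maximum is TRQ→QRM→PRZ→TRQ at 1.1753; arbitrage exists.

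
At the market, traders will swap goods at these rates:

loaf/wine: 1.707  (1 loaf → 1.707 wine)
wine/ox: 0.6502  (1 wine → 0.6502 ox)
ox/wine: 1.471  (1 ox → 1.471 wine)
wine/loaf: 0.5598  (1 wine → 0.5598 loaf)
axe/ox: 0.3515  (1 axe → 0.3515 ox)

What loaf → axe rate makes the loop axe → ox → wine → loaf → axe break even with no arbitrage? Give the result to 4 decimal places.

3.4548

Known legs of the cycle: 0.3515 × 1.471 × 0.5598 = 0.2894482287
For no arbitrage the full-cycle product must be 1, so the missing rate is 1 / 0.2894482287 ≈ 3.454849.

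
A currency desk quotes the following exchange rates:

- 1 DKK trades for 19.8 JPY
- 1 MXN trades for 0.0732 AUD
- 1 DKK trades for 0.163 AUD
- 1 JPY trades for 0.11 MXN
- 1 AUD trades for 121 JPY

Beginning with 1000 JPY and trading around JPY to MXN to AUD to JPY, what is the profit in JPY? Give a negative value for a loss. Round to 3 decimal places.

-25.708

1000 JPY × 0.11 = 110 MXN
110 MXN × 0.0732 = 8.052 AUD
8.052 AUD × 121 = 974.292 JPY
Net change: 974.292 − 1000 = -25.708 JPY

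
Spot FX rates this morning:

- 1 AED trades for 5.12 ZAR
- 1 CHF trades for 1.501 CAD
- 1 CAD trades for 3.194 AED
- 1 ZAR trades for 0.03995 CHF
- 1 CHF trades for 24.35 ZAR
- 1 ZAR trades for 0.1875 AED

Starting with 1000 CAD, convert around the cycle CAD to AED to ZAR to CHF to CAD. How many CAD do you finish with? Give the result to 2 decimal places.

980.62

1000 CAD × 3.194 = 3194 AED
3194 AED × 5.12 = 16353.28 ZAR
16353.28 ZAR × 0.03995 = 653.313536 CHF
653.313536 CHF × 1.501 = 980.623617536 CAD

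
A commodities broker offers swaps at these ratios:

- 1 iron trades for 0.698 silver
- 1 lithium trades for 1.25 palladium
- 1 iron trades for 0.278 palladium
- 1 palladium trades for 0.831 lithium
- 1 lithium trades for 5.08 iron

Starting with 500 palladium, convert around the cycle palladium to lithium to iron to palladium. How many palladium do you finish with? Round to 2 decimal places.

500 palladium × 0.831 = 415.5 lithium
415.5 lithium × 5.08 = 2110.74 iron
2110.74 iron × 0.278 = 586.78572 palladium

586.79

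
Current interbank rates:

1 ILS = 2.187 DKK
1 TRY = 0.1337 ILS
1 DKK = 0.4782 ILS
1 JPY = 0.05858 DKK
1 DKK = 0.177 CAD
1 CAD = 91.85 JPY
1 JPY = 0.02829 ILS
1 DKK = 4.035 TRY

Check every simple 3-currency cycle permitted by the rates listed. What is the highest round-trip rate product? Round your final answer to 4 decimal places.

TRY→ILS→DKK→TRY: 0.1337 × 2.187 × 4.035 = 1.17984
JPY→DKK→CAD→JPY: 0.05858 × 0.177 × 91.85 = 0.95236
Maximum is TRY→ILS→DKK→TRY at 1.1798; arbitrage exists.

1.1798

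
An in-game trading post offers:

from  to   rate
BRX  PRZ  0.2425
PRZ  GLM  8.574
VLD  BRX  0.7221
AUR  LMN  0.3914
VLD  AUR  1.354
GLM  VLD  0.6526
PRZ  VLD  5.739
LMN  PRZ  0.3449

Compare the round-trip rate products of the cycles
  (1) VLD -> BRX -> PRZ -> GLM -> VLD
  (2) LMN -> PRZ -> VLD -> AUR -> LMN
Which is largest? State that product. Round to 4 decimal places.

(1) 0.7221 × 0.2425 × 8.574 × 0.6526 = 0.97980
(2) 0.3449 × 5.739 × 1.354 × 0.3914 = 1.04898
Highest is cycle (2) at 1.0490 (>1, arbitrage).

1.0490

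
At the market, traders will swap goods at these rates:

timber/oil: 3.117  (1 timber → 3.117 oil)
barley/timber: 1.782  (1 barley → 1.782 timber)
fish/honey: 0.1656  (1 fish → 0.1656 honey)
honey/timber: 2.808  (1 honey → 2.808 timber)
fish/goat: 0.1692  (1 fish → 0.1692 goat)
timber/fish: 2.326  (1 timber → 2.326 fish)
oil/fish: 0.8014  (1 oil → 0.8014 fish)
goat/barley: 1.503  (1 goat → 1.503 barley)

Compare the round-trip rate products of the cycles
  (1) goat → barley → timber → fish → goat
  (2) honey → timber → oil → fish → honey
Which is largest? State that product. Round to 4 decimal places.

1.1616

(1) 1.503 × 1.782 × 2.326 × 0.1692 = 1.05409
(2) 2.808 × 3.117 × 0.8014 × 0.1656 = 1.16157
Highest is cycle (2) at 1.1616 (>1, arbitrage).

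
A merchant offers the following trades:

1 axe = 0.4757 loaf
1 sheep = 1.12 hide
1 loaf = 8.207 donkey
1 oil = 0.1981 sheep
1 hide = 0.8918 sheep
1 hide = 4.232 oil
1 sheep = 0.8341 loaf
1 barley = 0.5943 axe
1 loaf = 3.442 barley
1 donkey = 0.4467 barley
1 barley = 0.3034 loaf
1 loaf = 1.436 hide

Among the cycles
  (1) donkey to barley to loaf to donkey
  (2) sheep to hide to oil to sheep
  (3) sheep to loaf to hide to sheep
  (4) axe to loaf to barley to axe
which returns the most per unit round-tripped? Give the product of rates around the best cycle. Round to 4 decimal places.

(1) 0.4467 × 0.3034 × 8.207 = 1.11228
(2) 1.12 × 4.232 × 0.1981 = 0.93896
(3) 0.8341 × 1.436 × 0.8918 = 1.06817
(4) 0.4757 × 3.442 × 0.5943 = 0.97308
Highest is cycle (1) at 1.1123 (>1, arbitrage).

1.1123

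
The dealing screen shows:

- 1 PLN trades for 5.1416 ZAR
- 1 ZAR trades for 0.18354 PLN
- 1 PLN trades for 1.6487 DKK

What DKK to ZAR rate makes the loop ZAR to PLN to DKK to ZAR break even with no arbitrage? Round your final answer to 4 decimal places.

3.3047

Known legs of the cycle: 0.18354 × 1.6487 = 0.302602398
For no arbitrage the full-cycle product must be 1, so the missing rate is 1 / 0.302602398 ≈ 3.304666.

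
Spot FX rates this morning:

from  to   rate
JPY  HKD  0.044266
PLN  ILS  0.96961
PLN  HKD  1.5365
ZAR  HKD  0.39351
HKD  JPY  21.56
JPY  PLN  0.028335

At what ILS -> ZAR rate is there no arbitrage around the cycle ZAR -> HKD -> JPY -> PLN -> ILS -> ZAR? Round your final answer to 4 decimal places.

4.2902

Known legs of the cycle: 0.39351 × 21.56 × 0.028335 × 0.96961 = 0.23309063911219086
For no arbitrage the full-cycle product must be 1, so the missing rate is 1 / 0.23309063911219086 ≈ 4.290177.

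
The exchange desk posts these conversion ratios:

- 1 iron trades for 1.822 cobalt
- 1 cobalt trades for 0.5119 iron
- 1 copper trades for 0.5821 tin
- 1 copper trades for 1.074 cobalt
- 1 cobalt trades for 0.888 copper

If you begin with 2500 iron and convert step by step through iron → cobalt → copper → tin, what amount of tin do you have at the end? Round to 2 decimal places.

2354.50

2500 iron × 1.822 = 4555 cobalt
4555 cobalt × 0.888 = 4044.84 copper
4044.84 copper × 0.5821 = 2354.501364 tin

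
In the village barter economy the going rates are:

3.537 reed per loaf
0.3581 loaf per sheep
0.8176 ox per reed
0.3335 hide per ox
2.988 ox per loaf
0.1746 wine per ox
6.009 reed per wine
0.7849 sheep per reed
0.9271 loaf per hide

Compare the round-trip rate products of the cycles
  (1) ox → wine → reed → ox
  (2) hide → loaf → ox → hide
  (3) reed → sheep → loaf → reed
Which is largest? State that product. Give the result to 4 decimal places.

(1) 0.1746 × 6.009 × 0.8176 = 0.85780
(2) 0.9271 × 2.988 × 0.3335 = 0.92385
(3) 0.7849 × 0.3581 × 3.537 = 0.99415
Highest is cycle (3) at 0.9942 (≤1, no arbitrage).

0.9942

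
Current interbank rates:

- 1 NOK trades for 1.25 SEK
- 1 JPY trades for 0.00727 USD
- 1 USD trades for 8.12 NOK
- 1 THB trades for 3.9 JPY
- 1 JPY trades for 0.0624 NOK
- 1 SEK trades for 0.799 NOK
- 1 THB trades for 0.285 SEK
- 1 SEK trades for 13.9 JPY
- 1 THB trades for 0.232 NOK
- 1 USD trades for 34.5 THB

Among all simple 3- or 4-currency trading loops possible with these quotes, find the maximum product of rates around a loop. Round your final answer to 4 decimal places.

1.0842

NOK→SEK→JPY→NOK: 1.25 × 13.9 × 0.0624 = 1.08420
NOK→SEK→JPY→USD→NOK: 1.25 × 13.9 × 0.00727 × 8.12 = 1.02569
JPY→USD→THB→SEK→JPY: 0.00727 × 34.5 × 0.285 × 13.9 = 0.99360
JPY→USD→THB→JPY: 0.00727 × 34.5 × 3.9 = 0.97818
Maximum is NOK→SEK→JPY→NOK at 1.0842; arbitrage exists.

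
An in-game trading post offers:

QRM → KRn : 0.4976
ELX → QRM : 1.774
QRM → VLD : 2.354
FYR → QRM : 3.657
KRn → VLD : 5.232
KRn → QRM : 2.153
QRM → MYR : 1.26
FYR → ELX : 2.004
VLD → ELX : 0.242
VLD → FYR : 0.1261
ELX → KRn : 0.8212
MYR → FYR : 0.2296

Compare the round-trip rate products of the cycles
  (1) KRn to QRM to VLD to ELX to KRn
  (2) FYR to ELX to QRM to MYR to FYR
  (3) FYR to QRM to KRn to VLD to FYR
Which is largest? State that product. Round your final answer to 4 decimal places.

(1) 2.153 × 2.354 × 0.242 × 0.8212 = 1.00720
(2) 2.004 × 1.774 × 1.26 × 0.2296 = 1.02848
(3) 3.657 × 0.4976 × 5.232 × 0.1261 = 1.20057
Highest is cycle (3) at 1.2006 (>1, arbitrage).

1.2006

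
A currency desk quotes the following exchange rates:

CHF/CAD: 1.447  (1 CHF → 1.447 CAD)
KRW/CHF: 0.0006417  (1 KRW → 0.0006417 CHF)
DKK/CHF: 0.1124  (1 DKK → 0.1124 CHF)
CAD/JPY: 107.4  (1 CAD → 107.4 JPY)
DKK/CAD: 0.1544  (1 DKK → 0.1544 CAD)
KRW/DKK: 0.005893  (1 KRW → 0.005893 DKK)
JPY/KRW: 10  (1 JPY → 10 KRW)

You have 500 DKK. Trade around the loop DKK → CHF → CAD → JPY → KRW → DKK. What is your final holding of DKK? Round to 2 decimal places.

514.69

500 DKK × 0.1124 = 56.2 CHF
56.2 CHF × 1.447 = 81.3214 CAD
81.3214 CAD × 107.4 = 8733.91836 JPY
8733.91836 JPY × 10 = 87339.1836 KRW
87339.1836 KRW × 0.005893 = 514.6898089548 DKK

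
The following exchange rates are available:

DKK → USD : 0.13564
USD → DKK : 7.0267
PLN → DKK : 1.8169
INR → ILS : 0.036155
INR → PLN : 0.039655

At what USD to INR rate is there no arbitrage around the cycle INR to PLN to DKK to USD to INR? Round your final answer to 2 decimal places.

102.33

Known legs of the cycle: 0.039655 × 1.8169 × 0.13564 = 0.00977274935098
For no arbitrage the full-cycle product must be 1, so the missing rate is 1 / 0.00977274935098 ≈ 102.3254.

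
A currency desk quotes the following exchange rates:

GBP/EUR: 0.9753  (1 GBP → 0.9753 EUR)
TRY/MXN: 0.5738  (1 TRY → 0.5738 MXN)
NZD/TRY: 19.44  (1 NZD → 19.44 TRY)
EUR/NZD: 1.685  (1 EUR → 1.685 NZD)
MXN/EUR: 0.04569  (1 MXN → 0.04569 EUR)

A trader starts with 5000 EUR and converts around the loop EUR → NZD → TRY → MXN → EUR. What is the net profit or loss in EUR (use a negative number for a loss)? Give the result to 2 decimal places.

5000 EUR × 1.685 = 8425 NZD
8425 NZD × 19.44 = 163782 TRY
163782 TRY × 0.5738 = 93978.1116 MXN
93978.1116 MXN × 0.04569 = 4293.859919004 EUR
Net change: 4293.859919004 − 5000 = -706.140080996 EUR

-706.14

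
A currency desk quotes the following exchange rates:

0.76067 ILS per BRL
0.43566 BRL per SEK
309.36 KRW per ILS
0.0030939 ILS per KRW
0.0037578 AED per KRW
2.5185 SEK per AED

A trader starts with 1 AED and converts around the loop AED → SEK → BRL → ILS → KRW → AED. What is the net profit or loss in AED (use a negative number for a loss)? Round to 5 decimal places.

-0.02975

1 AED × 2.5185 = 2.5185 SEK
2.5185 SEK × 0.43566 = 1.09720971 BRL
1.09720971 BRL × 0.76067 = 0.8346145101057 ILS
0.8346145101057 ILS × 309.36 = 258.196344846299352 KRW
258.196344846299352 KRW × 0.0037578 = 0.9702502246634237049456 AED
Net change: 0.9702502246634237049456 − 1 = -0.0297497753365762950544 AED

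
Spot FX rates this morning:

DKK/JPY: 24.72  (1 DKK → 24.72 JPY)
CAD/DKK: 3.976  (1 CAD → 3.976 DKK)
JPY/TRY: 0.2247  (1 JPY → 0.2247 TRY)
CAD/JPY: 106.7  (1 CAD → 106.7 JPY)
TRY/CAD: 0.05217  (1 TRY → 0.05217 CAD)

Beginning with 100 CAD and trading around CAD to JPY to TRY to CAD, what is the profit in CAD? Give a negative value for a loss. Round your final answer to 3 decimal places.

25.080

100 CAD × 106.7 = 10670 JPY
10670 JPY × 0.2247 = 2397.549 TRY
2397.549 TRY × 0.05217 = 125.08013133 CAD
Net change: 125.08013133 − 100 = 25.08013133 CAD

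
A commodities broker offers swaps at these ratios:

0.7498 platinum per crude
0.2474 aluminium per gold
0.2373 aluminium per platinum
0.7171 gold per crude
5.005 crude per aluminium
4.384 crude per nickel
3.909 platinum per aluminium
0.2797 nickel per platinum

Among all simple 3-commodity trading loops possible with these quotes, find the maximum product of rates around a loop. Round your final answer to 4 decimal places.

nickel→crude→platinum→nickel: 4.384 × 0.7498 × 0.2797 = 0.91941
aluminium→crude→platinum→aluminium: 5.005 × 0.7498 × 0.2373 = 0.89053
gold→aluminium→crude→gold: 0.2474 × 5.005 × 0.7171 = 0.88794
Maximum is nickel→crude→platinum→nickel at 0.9194; no arbitrage — every cycle loses value.

0.9194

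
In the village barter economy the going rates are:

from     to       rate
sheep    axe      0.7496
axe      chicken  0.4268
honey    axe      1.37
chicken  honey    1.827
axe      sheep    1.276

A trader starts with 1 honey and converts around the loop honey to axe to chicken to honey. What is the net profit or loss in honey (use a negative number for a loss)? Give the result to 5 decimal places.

0.06828

1 honey × 1.37 = 1.37 axe
1.37 axe × 0.4268 = 0.584716 chicken
0.584716 chicken × 1.827 = 1.068276132 honey
Net change: 1.068276132 − 1 = 0.068276132 honey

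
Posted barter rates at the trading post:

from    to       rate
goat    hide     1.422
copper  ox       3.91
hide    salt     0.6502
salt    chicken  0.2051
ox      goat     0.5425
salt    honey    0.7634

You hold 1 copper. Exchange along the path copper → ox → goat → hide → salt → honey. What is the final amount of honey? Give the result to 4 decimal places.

1 copper × 3.91 = 3.91 ox
3.91 ox × 0.5425 = 2.121175 goat
2.121175 goat × 1.422 = 3.01631085 hide
3.01631085 hide × 0.6502 = 1.96120531467 salt
1.96120531467 salt × 0.7634 = 1.497184137219078 honey

1.4972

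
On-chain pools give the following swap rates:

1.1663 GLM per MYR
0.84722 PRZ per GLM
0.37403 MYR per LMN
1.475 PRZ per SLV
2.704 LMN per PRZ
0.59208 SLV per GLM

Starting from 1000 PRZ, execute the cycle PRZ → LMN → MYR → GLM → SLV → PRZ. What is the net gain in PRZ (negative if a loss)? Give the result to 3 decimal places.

30.139

1000 PRZ × 2.704 = 2704 LMN
2704 LMN × 0.37403 = 1011.37712 MYR
1011.37712 MYR × 1.1663 = 1179.569135056 GLM
1179.569135056 GLM × 0.59208 = 698.39929348395648 SLV
698.39929348395648 SLV × 1.475 = 1030.138957888835808 PRZ
Net change: 1030.138957888835808 − 1000 = 30.138957888835808 PRZ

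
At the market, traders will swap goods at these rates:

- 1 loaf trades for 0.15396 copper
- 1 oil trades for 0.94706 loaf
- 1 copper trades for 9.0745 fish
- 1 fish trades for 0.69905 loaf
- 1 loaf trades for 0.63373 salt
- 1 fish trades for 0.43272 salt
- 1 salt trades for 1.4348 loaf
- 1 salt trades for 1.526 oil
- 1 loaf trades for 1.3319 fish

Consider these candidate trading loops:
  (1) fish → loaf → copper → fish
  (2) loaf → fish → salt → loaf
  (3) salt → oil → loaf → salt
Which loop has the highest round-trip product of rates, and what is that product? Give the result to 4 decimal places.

(1) 0.69905 × 0.15396 × 9.0745 = 0.97665
(2) 1.3319 × 0.43272 × 1.4348 = 0.82693
(3) 1.526 × 0.94706 × 0.63373 = 0.91588
Highest is cycle (1) at 0.9766 (≤1, no arbitrage).

0.9766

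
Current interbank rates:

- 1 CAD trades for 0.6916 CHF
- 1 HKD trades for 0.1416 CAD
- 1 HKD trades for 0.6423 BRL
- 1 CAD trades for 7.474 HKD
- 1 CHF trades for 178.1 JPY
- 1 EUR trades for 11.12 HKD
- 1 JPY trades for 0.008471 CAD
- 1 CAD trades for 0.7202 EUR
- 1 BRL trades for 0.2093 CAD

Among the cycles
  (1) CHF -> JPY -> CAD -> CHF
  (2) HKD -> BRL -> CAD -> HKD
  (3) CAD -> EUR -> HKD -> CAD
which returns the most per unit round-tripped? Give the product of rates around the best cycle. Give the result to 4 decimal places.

1.1340

(1) 178.1 × 0.008471 × 0.6916 = 1.04341
(2) 0.6423 × 0.2093 × 7.474 = 1.00476
(3) 0.7202 × 11.12 × 0.1416 = 1.13402
Highest is cycle (3) at 1.1340 (>1, arbitrage).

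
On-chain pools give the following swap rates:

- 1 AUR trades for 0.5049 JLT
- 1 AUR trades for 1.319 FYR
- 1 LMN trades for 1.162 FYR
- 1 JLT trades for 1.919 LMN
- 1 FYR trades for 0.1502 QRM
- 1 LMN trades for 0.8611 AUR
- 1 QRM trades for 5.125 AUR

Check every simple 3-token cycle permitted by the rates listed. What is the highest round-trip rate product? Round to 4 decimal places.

1.0153

QRM→AUR→FYR→QRM: 5.125 × 1.319 × 0.1502 = 1.01533
AUR→JLT→LMN→AUR: 0.5049 × 1.919 × 0.8611 = 0.83432
Maximum is QRM→AUR→FYR→QRM at 1.0153; arbitrage exists.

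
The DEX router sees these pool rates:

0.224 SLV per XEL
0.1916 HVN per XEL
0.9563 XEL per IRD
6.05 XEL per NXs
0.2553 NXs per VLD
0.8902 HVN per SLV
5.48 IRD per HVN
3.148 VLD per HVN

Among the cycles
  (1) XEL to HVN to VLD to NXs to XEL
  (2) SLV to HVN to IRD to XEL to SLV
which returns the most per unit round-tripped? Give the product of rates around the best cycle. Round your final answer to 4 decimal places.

(1) 0.1916 × 3.148 × 0.2553 × 6.05 = 0.93161
(2) 0.8902 × 5.48 × 0.9563 × 0.224 = 1.04499
Highest is cycle (2) at 1.0450 (>1, arbitrage).

1.0450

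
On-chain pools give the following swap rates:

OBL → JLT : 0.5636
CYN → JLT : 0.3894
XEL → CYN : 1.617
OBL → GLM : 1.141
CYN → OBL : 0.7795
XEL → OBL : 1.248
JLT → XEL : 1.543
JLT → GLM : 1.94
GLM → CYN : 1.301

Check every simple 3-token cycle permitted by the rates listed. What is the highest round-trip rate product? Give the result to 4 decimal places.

CYN→OBL→GLM→CYN: 0.7795 × 1.141 × 1.301 = 1.15712
OBL→JLT→XEL→OBL: 0.5636 × 1.543 × 1.248 = 1.08530
CYN→JLT→GLM→CYN: 0.3894 × 1.94 × 1.301 = 0.98282
CYN→JLT→XEL→CYN: 0.3894 × 1.543 × 1.617 = 0.97157
Maximum is CYN→OBL→GLM→CYN at 1.1571; arbitrage exists.

1.1571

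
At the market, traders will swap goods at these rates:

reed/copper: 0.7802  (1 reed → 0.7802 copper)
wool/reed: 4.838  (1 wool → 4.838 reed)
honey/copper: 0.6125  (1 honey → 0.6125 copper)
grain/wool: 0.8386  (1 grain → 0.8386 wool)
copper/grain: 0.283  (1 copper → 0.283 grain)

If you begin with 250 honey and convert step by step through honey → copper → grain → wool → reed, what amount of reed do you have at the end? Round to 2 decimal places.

250 honey × 0.6125 = 153.125 copper
153.125 copper × 0.283 = 43.334375 grain
43.334375 grain × 0.8386 = 36.340206875 wool
36.340206875 wool × 4.838 = 175.81392086125 reed

175.81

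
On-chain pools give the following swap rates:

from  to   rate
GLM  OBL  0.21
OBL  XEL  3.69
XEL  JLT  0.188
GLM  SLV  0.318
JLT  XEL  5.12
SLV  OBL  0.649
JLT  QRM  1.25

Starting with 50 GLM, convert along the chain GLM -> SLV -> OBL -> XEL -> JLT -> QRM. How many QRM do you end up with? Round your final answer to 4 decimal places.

50 GLM × 0.318 = 15.9 SLV
15.9 SLV × 0.649 = 10.3191 OBL
10.3191 OBL × 3.69 = 38.077479 XEL
38.077479 XEL × 0.188 = 7.158566052 JLT
7.158566052 JLT × 1.25 = 8.948207565 QRM

8.9482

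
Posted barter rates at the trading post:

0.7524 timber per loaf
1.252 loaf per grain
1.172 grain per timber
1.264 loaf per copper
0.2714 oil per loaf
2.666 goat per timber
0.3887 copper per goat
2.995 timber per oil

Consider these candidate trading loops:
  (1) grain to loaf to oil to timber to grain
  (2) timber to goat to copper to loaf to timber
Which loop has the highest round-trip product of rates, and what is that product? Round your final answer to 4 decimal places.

(1) 1.252 × 0.2714 × 2.995 × 1.172 = 1.19272
(2) 2.666 × 0.3887 × 1.264 × 0.7524 = 0.98553
Highest is cycle (1) at 1.1927 (>1, arbitrage).

1.1927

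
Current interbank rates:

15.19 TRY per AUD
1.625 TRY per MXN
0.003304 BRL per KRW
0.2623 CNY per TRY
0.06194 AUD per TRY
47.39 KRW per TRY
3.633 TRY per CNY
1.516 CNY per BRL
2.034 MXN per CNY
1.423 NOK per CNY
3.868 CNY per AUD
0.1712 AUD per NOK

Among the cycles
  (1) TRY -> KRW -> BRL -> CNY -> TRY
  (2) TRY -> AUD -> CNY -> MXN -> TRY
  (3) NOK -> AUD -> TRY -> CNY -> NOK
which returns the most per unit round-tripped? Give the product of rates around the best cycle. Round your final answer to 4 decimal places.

0.9707

(1) 47.39 × 0.003304 × 1.516 × 3.633 = 0.86237
(2) 0.06194 × 3.868 × 2.034 × 1.625 = 0.79188
(3) 0.1712 × 15.19 × 0.2623 × 1.423 = 0.97065
Highest is cycle (3) at 0.9707 (≤1, no arbitrage).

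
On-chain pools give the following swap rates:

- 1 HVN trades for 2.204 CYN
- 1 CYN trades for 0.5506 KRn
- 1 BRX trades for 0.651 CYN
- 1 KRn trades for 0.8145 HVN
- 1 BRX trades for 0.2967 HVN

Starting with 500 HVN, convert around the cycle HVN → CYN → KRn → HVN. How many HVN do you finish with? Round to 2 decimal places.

500 HVN × 2.204 = 1102 CYN
1102 CYN × 0.5506 = 606.7612 KRn
606.7612 KRn × 0.8145 = 494.2069974 HVN

494.21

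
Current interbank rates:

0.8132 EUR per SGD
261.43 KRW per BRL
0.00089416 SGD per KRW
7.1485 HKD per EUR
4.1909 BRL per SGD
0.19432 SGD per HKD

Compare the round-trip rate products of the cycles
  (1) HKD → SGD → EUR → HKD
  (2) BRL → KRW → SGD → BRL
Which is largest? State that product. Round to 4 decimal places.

(1) 0.19432 × 0.8132 × 7.1485 = 1.12961
(2) 261.43 × 0.00089416 × 4.1909 = 0.97967
Highest is cycle (1) at 1.1296 (>1, arbitrage).

1.1296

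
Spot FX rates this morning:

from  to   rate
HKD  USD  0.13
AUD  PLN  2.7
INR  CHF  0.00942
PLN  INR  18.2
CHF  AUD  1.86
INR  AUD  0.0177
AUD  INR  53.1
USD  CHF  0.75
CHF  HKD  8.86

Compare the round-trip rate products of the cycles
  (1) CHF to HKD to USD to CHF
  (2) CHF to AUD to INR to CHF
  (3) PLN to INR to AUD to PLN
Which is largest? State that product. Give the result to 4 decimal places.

(1) 8.86 × 0.13 × 0.75 = 0.86385
(2) 1.86 × 53.1 × 0.00942 = 0.93038
(3) 18.2 × 0.0177 × 2.7 = 0.86978
Highest is cycle (2) at 0.9304 (≤1, no arbitrage).

0.9304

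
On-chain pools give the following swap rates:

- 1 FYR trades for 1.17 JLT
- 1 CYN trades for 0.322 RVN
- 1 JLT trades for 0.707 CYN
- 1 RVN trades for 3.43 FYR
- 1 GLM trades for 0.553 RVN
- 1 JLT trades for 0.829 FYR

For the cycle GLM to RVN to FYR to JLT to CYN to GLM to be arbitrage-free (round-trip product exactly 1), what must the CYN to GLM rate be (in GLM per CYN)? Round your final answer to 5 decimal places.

Known legs of the cycle: 0.553 × 3.43 × 1.17 × 0.707 = 1.5690057201
For no arbitrage the full-cycle product must be 1, so the missing rate is 1 / 1.5690057201 ≈ 0.6373463.

0.63735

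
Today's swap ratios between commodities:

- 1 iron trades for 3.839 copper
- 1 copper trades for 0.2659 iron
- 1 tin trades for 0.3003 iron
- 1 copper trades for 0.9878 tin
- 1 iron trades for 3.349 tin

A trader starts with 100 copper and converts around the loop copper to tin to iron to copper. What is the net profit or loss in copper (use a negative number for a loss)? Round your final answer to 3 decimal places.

100 copper × 0.9878 = 98.78 tin
98.78 tin × 0.3003 = 29.663634 iron
29.663634 iron × 3.839 = 113.878690926 copper
Net change: 113.878690926 − 100 = 13.878690926 copper

13.879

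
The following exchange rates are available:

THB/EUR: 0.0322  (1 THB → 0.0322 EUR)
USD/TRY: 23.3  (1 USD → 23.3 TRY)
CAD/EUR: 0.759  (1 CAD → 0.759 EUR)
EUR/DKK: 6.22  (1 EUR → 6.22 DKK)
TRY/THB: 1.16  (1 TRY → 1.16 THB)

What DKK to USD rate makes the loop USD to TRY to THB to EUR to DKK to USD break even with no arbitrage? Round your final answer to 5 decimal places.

Known legs of the cycle: 23.3 × 1.16 × 0.0322 × 6.22 = 5.413275952
For no arbitrage the full-cycle product must be 1, so the missing rate is 1 / 5.413275952 ≈ 0.1847310.

0.18473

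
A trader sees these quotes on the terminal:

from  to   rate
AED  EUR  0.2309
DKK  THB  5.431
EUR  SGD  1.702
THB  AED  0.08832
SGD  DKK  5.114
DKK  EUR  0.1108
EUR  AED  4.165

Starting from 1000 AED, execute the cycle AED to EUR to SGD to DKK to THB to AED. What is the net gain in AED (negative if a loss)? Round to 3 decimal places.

1000 AED × 0.2309 = 230.9 EUR
230.9 EUR × 1.702 = 392.9918 SGD
392.9918 SGD × 5.114 = 2009.7600652 DKK
2009.7600652 DKK × 5.431 = 10915.0069141012 THB
10915.0069141012 THB × 0.08832 = 964.013410653417984 AED
Net change: 964.013410653417984 − 1000 = -35.986589346582016 AED

-35.987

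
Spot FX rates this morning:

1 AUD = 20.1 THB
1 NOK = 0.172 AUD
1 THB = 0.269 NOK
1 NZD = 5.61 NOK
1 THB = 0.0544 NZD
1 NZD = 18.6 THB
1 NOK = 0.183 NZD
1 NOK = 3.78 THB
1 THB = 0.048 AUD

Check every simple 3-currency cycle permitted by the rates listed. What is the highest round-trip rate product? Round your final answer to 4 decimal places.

1.1536

NOK→THB→NZD→NOK: 3.78 × 0.0544 × 5.61 = 1.15360
NOK→AUD→THB→NOK: 0.172 × 20.1 × 0.269 = 0.92999
NOK→NZD→THB→NOK: 0.183 × 18.6 × 0.269 = 0.91562
Maximum is NOK→THB→NZD→NOK at 1.1536; arbitrage exists.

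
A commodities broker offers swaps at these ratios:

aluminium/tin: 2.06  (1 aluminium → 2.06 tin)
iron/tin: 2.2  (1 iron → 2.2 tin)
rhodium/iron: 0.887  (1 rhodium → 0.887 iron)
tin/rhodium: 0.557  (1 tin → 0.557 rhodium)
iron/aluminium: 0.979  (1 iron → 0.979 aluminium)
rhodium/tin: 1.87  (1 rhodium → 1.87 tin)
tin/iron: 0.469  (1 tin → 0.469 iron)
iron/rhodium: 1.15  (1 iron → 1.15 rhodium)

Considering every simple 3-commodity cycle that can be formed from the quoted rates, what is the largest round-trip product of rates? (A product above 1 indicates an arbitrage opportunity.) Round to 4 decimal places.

iron→tin→rhodium→iron: 2.2 × 0.557 × 0.887 = 1.08693
iron→rhodium→tin→iron: 1.15 × 1.87 × 0.469 = 1.00858
iron→aluminium→tin→iron: 0.979 × 2.06 × 0.469 = 0.94585
Maximum is iron→tin→rhodium→iron at 1.0869; arbitrage exists.

1.0869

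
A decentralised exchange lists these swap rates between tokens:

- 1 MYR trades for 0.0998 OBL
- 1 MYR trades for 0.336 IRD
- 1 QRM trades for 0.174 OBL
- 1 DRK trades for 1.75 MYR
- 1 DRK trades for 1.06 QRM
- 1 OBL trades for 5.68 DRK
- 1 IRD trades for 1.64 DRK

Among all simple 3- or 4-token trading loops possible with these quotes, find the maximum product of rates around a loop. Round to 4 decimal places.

1.0476

DRK→QRM→OBL→DRK: 1.06 × 0.174 × 5.68 = 1.04762
DRK→MYR→OBL→DRK: 1.75 × 0.0998 × 5.68 = 0.99201
DRK→MYR→IRD→DRK: 1.75 × 0.336 × 1.64 = 0.96432
Maximum is DRK→QRM→OBL→DRK at 1.0476; arbitrage exists.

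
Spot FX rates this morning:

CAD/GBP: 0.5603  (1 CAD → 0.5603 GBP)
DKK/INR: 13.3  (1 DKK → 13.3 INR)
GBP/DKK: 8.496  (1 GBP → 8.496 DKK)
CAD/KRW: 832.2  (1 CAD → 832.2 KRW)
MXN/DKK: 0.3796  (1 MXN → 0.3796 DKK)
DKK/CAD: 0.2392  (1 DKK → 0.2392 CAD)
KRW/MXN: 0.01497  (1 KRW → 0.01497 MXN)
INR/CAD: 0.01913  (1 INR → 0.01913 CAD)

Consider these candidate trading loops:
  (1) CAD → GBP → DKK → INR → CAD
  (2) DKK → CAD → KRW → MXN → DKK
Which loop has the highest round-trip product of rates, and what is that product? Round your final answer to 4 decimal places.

1.2112

(1) 0.5603 × 8.496 × 13.3 × 0.01913 = 1.21116
(2) 0.2392 × 832.2 × 0.01497 × 0.3796 = 1.13119
Highest is cycle (1) at 1.2112 (>1, arbitrage).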